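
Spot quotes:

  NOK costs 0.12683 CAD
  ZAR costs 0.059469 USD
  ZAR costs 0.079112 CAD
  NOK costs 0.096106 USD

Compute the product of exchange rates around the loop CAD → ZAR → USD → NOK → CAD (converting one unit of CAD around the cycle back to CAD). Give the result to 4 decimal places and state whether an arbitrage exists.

Around CAD → ZAR → USD → NOK → CAD: 1 ÷ 0.079112 × 0.059469 ÷ 0.096106 × 0.12683 = 0.992018
Product < 1; profitable direction is CAD → NOK → USD → ZAR → CAD.

0.9920 (arbitrage exists)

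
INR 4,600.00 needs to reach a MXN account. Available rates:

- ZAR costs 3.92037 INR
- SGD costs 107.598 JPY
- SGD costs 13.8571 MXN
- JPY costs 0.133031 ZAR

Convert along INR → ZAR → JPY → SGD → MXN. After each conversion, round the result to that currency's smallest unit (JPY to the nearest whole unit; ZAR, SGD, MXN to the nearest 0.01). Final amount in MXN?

INR 4,600.00 ÷ 3.92037 = ZAR 1,173.36
ZAR 1,173.36 ÷ 0.133031 = JPY 8,820
JPY 8,820 ÷ 107.598 = SGD 81.97
SGD 81.97 × 13.8571 = MXN 1,135.87

MXN 1,135.87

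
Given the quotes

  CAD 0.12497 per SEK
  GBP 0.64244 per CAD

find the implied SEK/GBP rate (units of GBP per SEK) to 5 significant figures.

1 SEK × 0.12497 = 0.12497 CAD
0.12497 CAD × 0.64244 = 0.0802857 GBP

SEK/GBP = 0.080286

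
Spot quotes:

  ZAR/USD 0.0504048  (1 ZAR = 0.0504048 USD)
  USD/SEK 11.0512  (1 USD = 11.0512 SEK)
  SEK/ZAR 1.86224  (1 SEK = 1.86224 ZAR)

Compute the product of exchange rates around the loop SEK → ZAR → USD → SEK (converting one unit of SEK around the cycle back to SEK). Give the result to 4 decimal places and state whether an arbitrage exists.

1.0373 (arbitrage exists)

Around SEK → ZAR → USD → SEK: 1 × 1.86224 × 0.0504048 × 11.0512 = 1.037330
Product > 1; profitable direction is SEK → ZAR → USD → SEK.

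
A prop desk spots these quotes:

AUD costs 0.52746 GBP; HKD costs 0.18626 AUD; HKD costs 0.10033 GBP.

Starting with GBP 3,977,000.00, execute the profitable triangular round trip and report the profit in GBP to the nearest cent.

Profit: GBP 84,414.12

Profitable loop is GBP → AUD → HKD → GBP:
GBP 3,977,000.00 ÷ 0.52746 = AUD 7,539,908.24
AUD 7,539,908.24 ÷ 0.18626 = HKD 40,480,555.35
HKD 40,480,555.35 × 0.10033 = GBP 4,061,414.12
Profit = GBP 4,061,414.12 − GBP 3,977,000.00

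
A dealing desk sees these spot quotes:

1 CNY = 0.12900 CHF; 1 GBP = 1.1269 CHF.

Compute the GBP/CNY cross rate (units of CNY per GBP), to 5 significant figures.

1 GBP × 1.1269 = 1.1269 CHF
1.1269 CHF ÷ 0.12900 = 8.73566 CNY

GBP/CNY = 8.7357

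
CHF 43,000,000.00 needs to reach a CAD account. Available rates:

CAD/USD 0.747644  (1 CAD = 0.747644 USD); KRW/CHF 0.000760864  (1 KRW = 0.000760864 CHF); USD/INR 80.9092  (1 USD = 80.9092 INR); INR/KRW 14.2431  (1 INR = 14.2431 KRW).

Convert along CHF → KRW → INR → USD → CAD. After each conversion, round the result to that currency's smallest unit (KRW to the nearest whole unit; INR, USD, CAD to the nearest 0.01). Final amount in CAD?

CAD 65,594,003.19

CHF 43,000,000.00 ÷ 0.000760864 = KRW 56,514,699,079
KRW 56,514,699,079 ÷ 14.2431 = INR 3,967,865,077.05
INR 3,967,865,077.05 ÷ 80.9092 = USD 49,040,962.92
USD 49,040,962.92 ÷ 0.747644 = CAD 65,594,003.19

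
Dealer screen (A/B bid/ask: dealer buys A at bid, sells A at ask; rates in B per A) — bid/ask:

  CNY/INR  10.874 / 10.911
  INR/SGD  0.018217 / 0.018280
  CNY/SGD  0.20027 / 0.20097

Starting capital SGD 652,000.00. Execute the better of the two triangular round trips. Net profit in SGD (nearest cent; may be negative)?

Net profit: SGD 2,670.46

Best loop SGD → INR → CNY → SGD:
SGD 652,000.00 ÷ 0.018280 (buy INR at ask) = INR 35,667,396.06
INR 35,667,396.06 ÷ 10.911 (buy CNY at ask) = CNY 3,268,939.24
CNY 3,268,939.24 × 0.20027 (sell CNY at bid) = SGD 654,670.46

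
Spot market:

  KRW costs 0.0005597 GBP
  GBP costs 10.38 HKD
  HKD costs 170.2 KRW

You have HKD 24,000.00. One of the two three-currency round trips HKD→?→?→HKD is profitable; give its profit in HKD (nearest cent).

Profitable loop is HKD → GBP → KRW → HKD:
HKD 24,000.00 ÷ 10.38 = GBP 2,312.14
GBP 2,312.14 ÷ 0.0005597 = KRW 4,131,032
KRW 4,131,032 ÷ 170.2 = HKD 24,271.63
Profit = HKD 24,271.63 − HKD 24,000.00

Profit: HKD 271.63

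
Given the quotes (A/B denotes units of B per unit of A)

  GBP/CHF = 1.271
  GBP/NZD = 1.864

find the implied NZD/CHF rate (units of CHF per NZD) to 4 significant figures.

NZD/CHF = 0.6819

1 NZD ÷ 1.864 = 0.536481 GBP
0.536481 GBP × 1.271 = 0.681867 CHF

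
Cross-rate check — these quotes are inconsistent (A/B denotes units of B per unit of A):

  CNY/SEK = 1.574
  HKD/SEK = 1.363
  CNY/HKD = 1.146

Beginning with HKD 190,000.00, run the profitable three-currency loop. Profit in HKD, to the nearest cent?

Profit: HKD 1,459.91

Profitable loop is HKD → CNY → SEK → HKD:
HKD 190,000.00 ÷ 1.146 = CNY 165,794.07
CNY 165,794.07 × 1.574 = SEK 260,959.86
SEK 260,959.86 ÷ 1.363 = HKD 191,459.91
Profit = HKD 191,459.91 − HKD 190,000.00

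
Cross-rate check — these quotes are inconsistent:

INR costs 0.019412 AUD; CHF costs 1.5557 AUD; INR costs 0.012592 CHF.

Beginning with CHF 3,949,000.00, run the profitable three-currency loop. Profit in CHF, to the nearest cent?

Profit: CHF 36,083.43

Profitable loop is CHF → AUD → INR → CHF:
CHF 3,949,000.00 × 1.5557 = AUD 6,143,459.30
AUD 6,143,459.30 ÷ 0.019412 = INR 316,477,400.58
INR 316,477,400.58 × 0.012592 = CHF 3,985,083.43
Profit = CHF 3,985,083.43 − CHF 3,949,000.00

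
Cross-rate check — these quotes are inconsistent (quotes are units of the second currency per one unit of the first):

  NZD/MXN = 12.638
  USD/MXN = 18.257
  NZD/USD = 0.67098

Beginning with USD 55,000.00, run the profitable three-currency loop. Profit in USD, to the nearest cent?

Profit: USD 1,741.66

Profitable loop is USD → NZD → MXN → USD:
USD 55,000.00 ÷ 0.67098 = NZD 81,969.66
NZD 81,969.66 × 12.638 = MXN 1,035,932.52
MXN 1,035,932.52 ÷ 18.257 = USD 56,741.66
Profit = USD 56,741.66 − USD 55,000.00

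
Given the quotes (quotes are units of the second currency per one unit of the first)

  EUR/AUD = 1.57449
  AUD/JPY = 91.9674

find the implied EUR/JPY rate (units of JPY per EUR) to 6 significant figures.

1 EUR × 1.57449 = 1.57449 AUD
1.57449 AUD × 91.9674 = 144.802 JPY

EUR/JPY = 144.802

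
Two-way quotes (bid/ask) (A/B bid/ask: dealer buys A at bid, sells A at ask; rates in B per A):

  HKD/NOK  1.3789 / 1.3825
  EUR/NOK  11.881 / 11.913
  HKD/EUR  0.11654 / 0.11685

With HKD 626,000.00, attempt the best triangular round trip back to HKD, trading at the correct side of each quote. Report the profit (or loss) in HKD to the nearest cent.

Best loop HKD → EUR → NOK → HKD:
HKD 626,000.00 × 0.11654 (sell HKD at bid) = EUR 72,954.04
EUR 72,954.04 × 11.881 (sell EUR at bid) = NOK 866,766.95
NOK 866,766.95 ÷ 1.3825 (buy HKD at ask) = HKD 626,956.20

Net profit: HKD 956.20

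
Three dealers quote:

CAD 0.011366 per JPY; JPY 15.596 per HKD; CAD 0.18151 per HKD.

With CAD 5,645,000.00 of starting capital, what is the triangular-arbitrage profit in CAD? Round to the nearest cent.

Profit: CAD 135,210.10

Profitable loop is CAD → JPY → HKD → CAD:
CAD 5,645,000.00 ÷ 0.011366 = JPY 496,656,695
JPY 496,656,695 ÷ 15.596 = HKD 31,845,133.07
HKD 31,845,133.07 × 0.18151 = CAD 5,780,210.10
Profit = CAD 5,780,210.10 − CAD 5,645,000.00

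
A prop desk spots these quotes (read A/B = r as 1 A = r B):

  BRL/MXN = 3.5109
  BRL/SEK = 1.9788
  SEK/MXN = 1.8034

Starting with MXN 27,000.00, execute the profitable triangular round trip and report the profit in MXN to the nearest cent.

Profitable loop is MXN → BRL → SEK → MXN:
MXN 27,000.00 ÷ 3.5109 = BRL 7,690.34
BRL 7,690.34 × 1.9788 = SEK 15,217.64
SEK 15,217.64 × 1.8034 = MXN 27,443.49
Profit = MXN 27,443.49 − MXN 27,000.00

Profit: MXN 443.49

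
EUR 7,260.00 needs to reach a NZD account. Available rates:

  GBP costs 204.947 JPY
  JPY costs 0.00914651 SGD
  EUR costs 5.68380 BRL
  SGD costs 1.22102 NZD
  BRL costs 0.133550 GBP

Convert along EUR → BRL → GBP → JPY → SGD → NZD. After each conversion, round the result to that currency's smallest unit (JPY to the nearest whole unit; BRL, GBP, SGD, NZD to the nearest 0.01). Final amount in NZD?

EUR 7,260.00 × 5.68380 = BRL 41,264.39
BRL 41,264.39 × 0.133550 = GBP 5,510.86
GBP 5,510.86 × 204.947 = JPY 1,129,434
JPY 1,129,434 × 0.00914651 = SGD 10,330.38
SGD 10,330.38 × 1.22102 = NZD 12,613.60

NZD 12,613.60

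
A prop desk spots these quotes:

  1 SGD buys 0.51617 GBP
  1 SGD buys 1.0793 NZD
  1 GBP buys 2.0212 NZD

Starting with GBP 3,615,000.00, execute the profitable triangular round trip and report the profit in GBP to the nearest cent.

Profit: GBP 124,800.45

Profitable loop is GBP → SGD → NZD → GBP:
GBP 3,615,000.00 ÷ 0.51617 = SGD 7,003,506.60
SGD 7,003,506.60 × 1.0793 = NZD 7,558,884.67
NZD 7,558,884.67 ÷ 2.0212 = GBP 3,739,800.45
Profit = GBP 3,739,800.45 − GBP 3,615,000.00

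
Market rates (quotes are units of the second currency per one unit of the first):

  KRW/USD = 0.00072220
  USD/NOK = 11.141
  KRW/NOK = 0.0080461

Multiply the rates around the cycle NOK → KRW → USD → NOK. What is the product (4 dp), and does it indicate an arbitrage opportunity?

1.0000 (no arbitrage)

Around NOK → KRW → USD → NOK: 1 ÷ 0.0080461 × 0.00072220 × 11.141 = 0.999991
Product ≈ 1 (deviation 0.001%, within rounding noise).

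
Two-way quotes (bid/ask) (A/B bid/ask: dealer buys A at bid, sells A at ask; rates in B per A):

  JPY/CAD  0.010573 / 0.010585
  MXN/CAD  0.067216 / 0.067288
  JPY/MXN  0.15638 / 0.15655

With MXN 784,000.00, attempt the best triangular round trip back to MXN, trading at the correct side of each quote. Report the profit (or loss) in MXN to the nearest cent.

Best loop MXN → JPY → CAD → MXN:
MXN 784,000.00 ÷ 0.15655 (buy JPY at ask) = JPY 5,007,985
JPY 5,007,985 × 0.010573 (sell JPY at bid) = CAD 52,949.42
CAD 52,949.42 ÷ 0.067288 (buy MXN at ask) = MXN 786,907.35

Net profit: MXN 2,907.35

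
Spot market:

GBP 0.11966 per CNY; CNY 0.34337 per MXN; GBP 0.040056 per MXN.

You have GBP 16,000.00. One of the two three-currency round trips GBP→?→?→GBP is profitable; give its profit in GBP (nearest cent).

Profit: GBP 412.08

Profitable loop is GBP → MXN → CNY → GBP:
GBP 16,000.00 ÷ 0.040056 = MXN 399,440.78
MXN 399,440.78 × 0.34337 = CNY 137,155.98
CNY 137,155.98 × 0.11966 = GBP 16,412.08
Profit = GBP 16,412.08 − GBP 16,000.00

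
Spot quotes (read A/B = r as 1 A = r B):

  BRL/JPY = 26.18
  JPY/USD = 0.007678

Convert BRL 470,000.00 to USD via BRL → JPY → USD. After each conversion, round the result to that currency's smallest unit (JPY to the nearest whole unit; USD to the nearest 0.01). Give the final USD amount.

BRL 470,000.00 × 26.18 = JPY 12,304,600
JPY 12,304,600 × 0.007678 = USD 94,474.72

USD 94,474.72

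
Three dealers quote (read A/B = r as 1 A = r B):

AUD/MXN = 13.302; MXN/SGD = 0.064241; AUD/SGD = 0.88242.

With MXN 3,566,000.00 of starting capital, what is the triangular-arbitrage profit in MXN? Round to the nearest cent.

Profit: MXN 116,370.18

Profitable loop is MXN → AUD → SGD → MXN:
MXN 3,566,000.00 ÷ 13.302 = AUD 268,079.99
AUD 268,079.99 × 0.88242 = SGD 236,559.14
SGD 236,559.14 ÷ 0.064241 = MXN 3,682,370.18
Profit = MXN 3,682,370.18 − MXN 3,566,000.00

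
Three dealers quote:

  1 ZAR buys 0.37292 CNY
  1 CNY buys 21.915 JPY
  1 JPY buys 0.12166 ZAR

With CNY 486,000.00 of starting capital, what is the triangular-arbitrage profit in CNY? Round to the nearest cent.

Profitable loop is CNY → ZAR → JPY → CNY:
CNY 486,000.00 ÷ 0.37292 = ZAR 1,303,228.57
ZAR 1,303,228.57 ÷ 0.12166 = JPY 10,712,055
JPY 10,712,055 ÷ 21.915 = CNY 488,800.12
Profit = CNY 488,800.12 − CNY 486,000.00

Profit: CNY 2,800.12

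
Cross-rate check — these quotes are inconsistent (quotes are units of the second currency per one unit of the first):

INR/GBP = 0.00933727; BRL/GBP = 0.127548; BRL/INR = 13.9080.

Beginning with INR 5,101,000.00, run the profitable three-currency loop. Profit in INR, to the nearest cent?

Profitable loop is INR → GBP → BRL → INR:
INR 5,101,000.00 × 0.00933727 = GBP 47,629.41
GBP 47,629.41 ÷ 0.127548 = BRL 373,423.45
BRL 373,423.45 × 13.9080 = INR 5,193,573.35
Profit = INR 5,193,573.35 − INR 5,101,000.00

Profit: INR 92,573.35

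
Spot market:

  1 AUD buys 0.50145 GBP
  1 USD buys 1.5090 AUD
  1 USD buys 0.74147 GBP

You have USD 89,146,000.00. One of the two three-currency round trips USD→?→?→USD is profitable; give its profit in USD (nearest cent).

Profitable loop is USD → AUD → GBP → USD:
USD 89,146,000.00 × 1.5090 = AUD 134,521,314.00
AUD 134,521,314.00 × 0.50145 = GBP 67,455,712.91
GBP 67,455,712.91 ÷ 0.74147 = USD 90,975,646.90
Profit = USD 90,975,646.90 − USD 89,146,000.00

Profit: USD 1,829,646.90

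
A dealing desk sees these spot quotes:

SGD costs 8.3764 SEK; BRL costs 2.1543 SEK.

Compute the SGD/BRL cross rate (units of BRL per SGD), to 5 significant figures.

SGD/BRL = 3.8882

1 SGD × 8.3764 = 8.3764 SEK
8.3764 SEK ÷ 2.1543 = 3.88822 BRL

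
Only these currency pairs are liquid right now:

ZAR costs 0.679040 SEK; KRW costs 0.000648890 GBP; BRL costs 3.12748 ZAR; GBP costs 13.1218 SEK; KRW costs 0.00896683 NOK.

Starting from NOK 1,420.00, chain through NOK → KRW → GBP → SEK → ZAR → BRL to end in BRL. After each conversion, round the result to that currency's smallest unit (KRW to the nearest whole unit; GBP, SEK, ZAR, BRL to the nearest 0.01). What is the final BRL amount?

NOK 1,420.00 ÷ 0.00896683 = KRW 158,361
KRW 158,361 × 0.000648890 = GBP 102.76
GBP 102.76 × 13.1218 = SEK 1,348.40
SEK 1,348.40 ÷ 0.679040 = ZAR 1,985.74
ZAR 1,985.74 ÷ 3.12748 = BRL 634.93

BRL 634.93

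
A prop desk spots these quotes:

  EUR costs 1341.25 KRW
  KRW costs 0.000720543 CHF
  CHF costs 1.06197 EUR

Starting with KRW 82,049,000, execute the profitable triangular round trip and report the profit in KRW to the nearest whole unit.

Profit: KRW 2,159,354

Profitable loop is KRW → CHF → EUR → KRW:
KRW 82,049,000 × 0.000720543 = CHF 59,119.83
CHF 59,119.83 × 1.06197 = EUR 62,783.49
EUR 62,783.49 × 1341.25 = KRW 84,208,354
Profit = KRW 84,208,354 − KRW 82,049,000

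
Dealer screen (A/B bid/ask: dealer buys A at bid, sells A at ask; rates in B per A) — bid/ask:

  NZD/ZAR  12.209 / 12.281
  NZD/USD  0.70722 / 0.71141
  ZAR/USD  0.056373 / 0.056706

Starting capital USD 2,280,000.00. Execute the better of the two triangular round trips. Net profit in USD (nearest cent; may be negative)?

Net profit: USD 35,403.24

Best loop USD → ZAR → NZD → USD:
USD 2,280,000.00 ÷ 0.056706 (buy ZAR at ask) = ZAR 40,207,385.46
ZAR 40,207,385.46 ÷ 12.281 (buy NZD at ask) = NZD 3,273,950.45
NZD 3,273,950.45 × 0.70722 (sell NZD at bid) = USD 2,315,403.24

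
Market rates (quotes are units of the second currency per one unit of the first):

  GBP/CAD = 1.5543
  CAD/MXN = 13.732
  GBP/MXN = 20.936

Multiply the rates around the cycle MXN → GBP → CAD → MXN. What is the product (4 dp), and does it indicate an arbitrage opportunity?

Around MXN → GBP → CAD → MXN: 1 ÷ 20.936 × 1.5543 × 13.732 = 1.019471
Product > 1; profitable direction is MXN → GBP → CAD → MXN.

1.0195 (arbitrage exists)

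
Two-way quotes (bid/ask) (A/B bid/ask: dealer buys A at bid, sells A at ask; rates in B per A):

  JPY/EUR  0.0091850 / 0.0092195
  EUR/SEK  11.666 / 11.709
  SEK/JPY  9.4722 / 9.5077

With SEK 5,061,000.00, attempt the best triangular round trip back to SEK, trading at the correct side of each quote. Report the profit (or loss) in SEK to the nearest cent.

Net profit: SEK 75,748.81

Best loop SEK → JPY → EUR → SEK:
SEK 5,061,000.00 × 9.4722 (sell SEK at bid) = JPY 47,938,804
JPY 47,938,804 × 0.0091850 (sell JPY at bid) = EUR 440,317.92
EUR 440,317.92 × 11.666 (sell EUR at bid) = SEK 5,136,748.81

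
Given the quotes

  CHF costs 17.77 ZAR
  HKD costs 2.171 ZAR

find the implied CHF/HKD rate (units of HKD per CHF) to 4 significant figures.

1 CHF × 17.77 = 17.77 ZAR
17.77 ZAR ÷ 2.171 = 8.18517 HKD

CHF/HKD = 8.185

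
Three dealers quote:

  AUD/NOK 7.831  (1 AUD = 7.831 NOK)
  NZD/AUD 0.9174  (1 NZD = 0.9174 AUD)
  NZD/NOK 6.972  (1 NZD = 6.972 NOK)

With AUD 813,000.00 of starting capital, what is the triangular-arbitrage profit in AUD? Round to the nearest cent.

Profitable loop is AUD → NOK → NZD → AUD:
AUD 813,000.00 × 7.831 = NOK 6,366,603.00
NOK 6,366,603.00 ÷ 6.972 = NZD 913,167.38
NZD 913,167.38 × 0.9174 = AUD 837,739.76
Profit = AUD 837,739.76 − AUD 813,000.00

Profit: AUD 24,739.76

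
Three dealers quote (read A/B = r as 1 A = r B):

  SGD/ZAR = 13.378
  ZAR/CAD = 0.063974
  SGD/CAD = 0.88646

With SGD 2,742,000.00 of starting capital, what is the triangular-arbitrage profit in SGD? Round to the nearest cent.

Profitable loop is SGD → CAD → ZAR → SGD:
SGD 2,742,000.00 × 0.88646 = CAD 2,430,673.32
CAD 2,430,673.32 ÷ 0.063974 = ZAR 37,994,705.97
ZAR 37,994,705.97 ÷ 13.378 = SGD 2,840,088.65
Profit = SGD 2,840,088.65 − SGD 2,742,000.00

Profit: SGD 98,088.65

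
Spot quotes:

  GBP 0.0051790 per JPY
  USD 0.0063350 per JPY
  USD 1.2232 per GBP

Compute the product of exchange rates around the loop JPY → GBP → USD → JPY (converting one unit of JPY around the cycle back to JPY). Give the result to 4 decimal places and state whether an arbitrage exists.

Around JPY → GBP → USD → JPY: 1 × 0.0051790 × 1.2232 ÷ 0.0063350 = 0.999993
Product ≈ 1 (deviation 0.001%, within rounding noise).

1.0000 (no arbitrage)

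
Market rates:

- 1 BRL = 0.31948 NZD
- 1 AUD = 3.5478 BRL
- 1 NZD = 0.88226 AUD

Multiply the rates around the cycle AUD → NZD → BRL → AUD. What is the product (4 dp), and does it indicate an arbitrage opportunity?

1.0000 (no arbitrage)

Around AUD → NZD → BRL → AUD: 1 ÷ 0.88226 ÷ 0.31948 ÷ 3.5478 = 1.000001
Product ≈ 1 (deviation 0.000%, within rounding noise).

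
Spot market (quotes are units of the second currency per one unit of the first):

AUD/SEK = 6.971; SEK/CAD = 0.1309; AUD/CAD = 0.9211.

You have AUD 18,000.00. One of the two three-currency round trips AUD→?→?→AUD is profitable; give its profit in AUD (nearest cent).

Profitable loop is AUD → CAD → SEK → AUD:
AUD 18,000.00 × 0.9211 = CAD 16,579.80
CAD 16,579.80 ÷ 0.1309 = SEK 126,660.05
SEK 126,660.05 ÷ 6.971 = AUD 18,169.57
Profit = AUD 18,169.57 − AUD 18,000.00

Profit: AUD 169.57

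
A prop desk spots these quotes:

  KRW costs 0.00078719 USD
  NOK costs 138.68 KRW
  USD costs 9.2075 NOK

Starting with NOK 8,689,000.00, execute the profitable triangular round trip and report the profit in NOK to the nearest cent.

Profit: NOK 44,833.86

Profitable loop is NOK → KRW → USD → NOK:
NOK 8,689,000.00 × 138.68 = KRW 1,204,990,520
KRW 1,204,990,520 × 0.00078719 = USD 948,556.49
USD 948,556.49 × 9.2075 = NOK 8,733,833.86
Profit = NOK 8,733,833.86 − NOK 8,689,000.00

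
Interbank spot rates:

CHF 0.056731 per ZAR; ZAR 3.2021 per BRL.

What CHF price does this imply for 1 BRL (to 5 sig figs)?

1 BRL × 3.2021 = 3.2021 ZAR
3.2021 ZAR × 0.056731 = 0.181658 CHF

BRL/CHF = 0.18166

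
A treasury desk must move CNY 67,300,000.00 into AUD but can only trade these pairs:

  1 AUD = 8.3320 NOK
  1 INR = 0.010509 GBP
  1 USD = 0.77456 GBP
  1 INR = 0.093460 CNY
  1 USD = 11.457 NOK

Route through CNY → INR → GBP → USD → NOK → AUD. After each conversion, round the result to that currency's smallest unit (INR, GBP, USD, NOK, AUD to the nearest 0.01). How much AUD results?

CNY 67,300,000.00 ÷ 0.093460 = INR 720,094,157.93
INR 720,094,157.93 × 0.010509 = GBP 7,567,469.51
GBP 7,567,469.51 ÷ 0.77456 = USD 9,770,023.64
USD 9,770,023.64 × 11.457 = NOK 111,935,160.84
NOK 111,935,160.84 ÷ 8.3320 = AUD 13,434,368.80

AUD 13,434,368.80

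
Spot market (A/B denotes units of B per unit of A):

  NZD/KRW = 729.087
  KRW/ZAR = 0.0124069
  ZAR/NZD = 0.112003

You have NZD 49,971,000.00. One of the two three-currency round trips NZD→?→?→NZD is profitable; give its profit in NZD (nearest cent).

Profit: NZD 656,948.81

Profitable loop is NZD → KRW → ZAR → NZD:
NZD 49,971,000.00 × 729.087 = KRW 36,433,206,477
KRW 36,433,206,477 × 0.0124069 = ZAR 452,023,149.44
ZAR 452,023,149.44 × 0.112003 = NZD 50,627,948.81
Profit = NZD 50,627,948.81 − NZD 49,971,000.00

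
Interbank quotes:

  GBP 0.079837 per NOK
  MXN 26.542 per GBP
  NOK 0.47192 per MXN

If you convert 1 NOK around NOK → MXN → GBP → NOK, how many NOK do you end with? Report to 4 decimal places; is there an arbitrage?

1.0000 (no arbitrage)

Around NOK → MXN → GBP → NOK: 1 ÷ 0.47192 ÷ 26.542 ÷ 0.079837 = 0.999986
Product ≈ 1 (deviation 0.001%, within rounding noise).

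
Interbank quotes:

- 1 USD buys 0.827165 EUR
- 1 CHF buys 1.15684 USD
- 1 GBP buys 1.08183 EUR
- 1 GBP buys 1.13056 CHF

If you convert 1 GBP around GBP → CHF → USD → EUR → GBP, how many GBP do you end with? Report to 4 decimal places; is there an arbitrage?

1.0000 (no arbitrage)

Around GBP → CHF → USD → EUR → GBP: 1 × 1.13056 × 1.15684 × 0.827165 ÷ 1.08183 = 1.000000
Product ≈ 1 (deviation 0.000%, within rounding noise).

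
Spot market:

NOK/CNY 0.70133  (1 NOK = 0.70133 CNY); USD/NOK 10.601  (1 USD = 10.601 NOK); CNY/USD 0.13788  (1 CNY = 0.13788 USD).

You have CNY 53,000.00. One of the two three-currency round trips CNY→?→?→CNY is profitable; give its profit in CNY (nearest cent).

Profit: CNY 1,330.84

Profitable loop is CNY → USD → NOK → CNY:
CNY 53,000.00 × 0.13788 = USD 7,307.64
USD 7,307.64 × 10.601 = NOK 77,468.29
NOK 77,468.29 × 0.70133 = CNY 54,330.84
Profit = CNY 54,330.84 − CNY 53,000.00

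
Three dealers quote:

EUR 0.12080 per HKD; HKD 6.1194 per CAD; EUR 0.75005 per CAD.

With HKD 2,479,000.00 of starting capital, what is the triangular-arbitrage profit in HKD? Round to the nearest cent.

Profit: HKD 36,306.80

Profitable loop is HKD → CAD → EUR → HKD:
HKD 2,479,000.00 ÷ 6.1194 = CAD 405,105.08
CAD 405,105.08 × 0.75005 = EUR 303,849.06
EUR 303,849.06 ÷ 0.12080 = HKD 2,515,306.80
Profit = HKD 2,515,306.80 − HKD 2,479,000.00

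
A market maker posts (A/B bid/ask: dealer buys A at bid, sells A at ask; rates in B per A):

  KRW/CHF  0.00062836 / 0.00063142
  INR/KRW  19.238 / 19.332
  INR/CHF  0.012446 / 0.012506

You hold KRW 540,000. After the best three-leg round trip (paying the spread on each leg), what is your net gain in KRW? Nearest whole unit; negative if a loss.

Net profit: KRW 10,590

Best loop KRW → INR → CHF → KRW:
KRW 540,000 ÷ 19.332 (buy INR at ask) = INR 27,932.96
INR 27,932.96 × 0.012446 (sell INR at bid) = CHF 347.65
CHF 347.65 ÷ 0.00063142 (buy KRW at ask) = KRW 550,590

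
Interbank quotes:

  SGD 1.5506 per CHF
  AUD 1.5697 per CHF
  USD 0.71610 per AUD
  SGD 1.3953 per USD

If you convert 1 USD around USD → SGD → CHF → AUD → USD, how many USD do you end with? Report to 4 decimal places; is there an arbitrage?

Around USD → SGD → CHF → AUD → USD: 1 × 1.3953 ÷ 1.5506 × 1.5697 × 0.71610 = 1.011482
Product > 1; profitable direction is USD → SGD → CHF → AUD → USD.

1.0115 (arbitrage exists)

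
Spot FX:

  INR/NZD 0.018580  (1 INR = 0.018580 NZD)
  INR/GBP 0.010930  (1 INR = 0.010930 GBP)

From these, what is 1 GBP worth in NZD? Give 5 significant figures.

1 GBP ÷ 0.010930 = 91.4913 INR
91.4913 INR × 0.018580 = 1.69991 NZD

GBP/NZD = 1.6999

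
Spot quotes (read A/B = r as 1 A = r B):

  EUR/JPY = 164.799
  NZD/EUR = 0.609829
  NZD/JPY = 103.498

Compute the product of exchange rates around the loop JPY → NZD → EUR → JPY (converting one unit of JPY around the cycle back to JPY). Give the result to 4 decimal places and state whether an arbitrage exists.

0.9710 (arbitrage exists)

Around JPY → NZD → EUR → JPY: 1 ÷ 103.498 × 0.609829 × 164.799 = 0.971026
Product < 1; profitable direction is JPY → EUR → NZD → JPY.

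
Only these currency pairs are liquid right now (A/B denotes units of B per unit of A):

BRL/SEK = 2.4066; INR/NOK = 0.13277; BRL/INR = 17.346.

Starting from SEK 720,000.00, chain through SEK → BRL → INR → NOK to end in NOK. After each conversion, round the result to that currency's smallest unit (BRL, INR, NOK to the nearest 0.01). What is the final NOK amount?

SEK 720,000.00 ÷ 2.4066 = BRL 299,177.26
BRL 299,177.26 × 17.346 = INR 5,189,528.75
INR 5,189,528.75 × 0.13277 = NOK 689,013.73

NOK 689,013.73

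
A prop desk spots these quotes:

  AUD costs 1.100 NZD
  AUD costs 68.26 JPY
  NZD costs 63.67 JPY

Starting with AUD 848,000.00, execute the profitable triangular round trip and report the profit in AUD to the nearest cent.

Profit: AUD 22,075.83

Profitable loop is AUD → NZD → JPY → AUD:
AUD 848,000.00 × 1.100 = NZD 932,800.00
NZD 932,800.00 × 63.67 = JPY 59,391,376
JPY 59,391,376 ÷ 68.26 = AUD 870,075.83
Profit = AUD 870,075.83 − AUD 848,000.00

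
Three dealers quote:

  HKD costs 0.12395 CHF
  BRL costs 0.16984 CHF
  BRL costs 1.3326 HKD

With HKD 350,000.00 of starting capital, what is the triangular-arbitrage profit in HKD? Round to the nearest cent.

Profitable loop is HKD → BRL → CHF → HKD:
HKD 350,000.00 ÷ 1.3326 = BRL 262,644.45
BRL 262,644.45 × 0.16984 = CHF 44,607.53
CHF 44,607.53 ÷ 0.12395 = HKD 359,883.29
Profit = HKD 359,883.29 − HKD 350,000.00

Profit: HKD 9,883.29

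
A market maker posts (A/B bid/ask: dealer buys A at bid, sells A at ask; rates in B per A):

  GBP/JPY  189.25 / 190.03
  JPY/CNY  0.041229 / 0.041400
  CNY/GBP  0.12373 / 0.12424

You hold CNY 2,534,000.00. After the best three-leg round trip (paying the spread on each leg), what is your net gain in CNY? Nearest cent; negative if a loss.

Best loop CNY → JPY → GBP → CNY:
CNY 2,534,000.00 ÷ 0.041400 (buy JPY at ask) = JPY 61,207,729
JPY 61,207,729 ÷ 190.03 (buy GBP at ask) = GBP 322,095.09
GBP 322,095.09 ÷ 0.12424 (buy CNY at ask) = CNY 2,592,523.24

Net profit: CNY 58,523.24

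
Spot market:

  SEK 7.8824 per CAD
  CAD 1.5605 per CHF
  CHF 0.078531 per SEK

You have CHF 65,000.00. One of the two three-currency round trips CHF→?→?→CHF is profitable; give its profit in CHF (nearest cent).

Profit: CHF 2,289.92

Profitable loop is CHF → SEK → CAD → CHF:
CHF 65,000.00 ÷ 0.078531 = SEK 827,698.62
SEK 827,698.62 ÷ 7.8824 = CAD 105,005.91
CAD 105,005.91 ÷ 1.5605 = CHF 67,289.92
Profit = CHF 67,289.92 − CHF 65,000.00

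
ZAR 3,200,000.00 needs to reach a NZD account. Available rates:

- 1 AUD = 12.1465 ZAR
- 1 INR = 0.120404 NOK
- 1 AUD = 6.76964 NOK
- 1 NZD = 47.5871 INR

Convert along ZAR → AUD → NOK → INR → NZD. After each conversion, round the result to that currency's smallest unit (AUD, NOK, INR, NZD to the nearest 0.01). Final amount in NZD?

NZD 311,267.84

ZAR 3,200,000.00 ÷ 12.1465 = AUD 263,450.38
AUD 263,450.38 × 6.76964 = NOK 1,783,464.23
NOK 1,783,464.23 ÷ 0.120404 = INR 14,812,333.73
INR 14,812,333.73 ÷ 47.5871 = NZD 311,267.84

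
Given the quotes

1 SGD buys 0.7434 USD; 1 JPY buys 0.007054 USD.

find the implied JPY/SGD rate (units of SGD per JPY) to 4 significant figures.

1 JPY × 0.007054 = 0.007054 USD
0.007054 USD ÷ 0.7434 = 0.00948884 SGD

JPY/SGD = 0.009489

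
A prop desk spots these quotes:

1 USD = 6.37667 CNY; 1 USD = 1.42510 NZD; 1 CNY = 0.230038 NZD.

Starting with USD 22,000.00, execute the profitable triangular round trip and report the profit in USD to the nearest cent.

Profit: USD 644.92

Profitable loop is USD → CNY → NZD → USD:
USD 22,000.00 × 6.37667 = CNY 140,286.74
CNY 140,286.74 × 0.230038 = NZD 32,271.28
NZD 32,271.28 ÷ 1.42510 = USD 22,644.92
Profit = USD 22,644.92 − USD 22,000.00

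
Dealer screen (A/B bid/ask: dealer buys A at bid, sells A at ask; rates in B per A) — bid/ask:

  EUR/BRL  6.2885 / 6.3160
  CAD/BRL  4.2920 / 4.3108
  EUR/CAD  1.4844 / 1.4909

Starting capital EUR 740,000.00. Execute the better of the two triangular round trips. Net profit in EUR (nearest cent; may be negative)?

Net profit: EUR 6,449.20

Best loop EUR → CAD → BRL → EUR:
EUR 740,000.00 × 1.4844 (sell EUR at bid) = CAD 1,098,456.00
CAD 1,098,456.00 × 4.2920 (sell CAD at bid) = BRL 4,714,573.15
BRL 4,714,573.15 ÷ 6.3160 (buy EUR at ask) = EUR 746,449.20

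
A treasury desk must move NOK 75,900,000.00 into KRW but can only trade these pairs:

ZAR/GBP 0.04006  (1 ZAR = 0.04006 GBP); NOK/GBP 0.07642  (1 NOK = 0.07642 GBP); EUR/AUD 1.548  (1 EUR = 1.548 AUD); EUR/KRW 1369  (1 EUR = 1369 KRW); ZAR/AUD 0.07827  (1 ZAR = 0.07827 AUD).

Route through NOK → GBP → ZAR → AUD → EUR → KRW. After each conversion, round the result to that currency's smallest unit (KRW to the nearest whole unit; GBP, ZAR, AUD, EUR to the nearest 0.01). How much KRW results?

NOK 75,900,000.00 × 0.07642 = GBP 5,800,278.00
GBP 5,800,278.00 ÷ 0.04006 = ZAR 144,789,765.35
ZAR 144,789,765.35 × 0.07827 = AUD 11,332,694.93
AUD 11,332,694.93 ÷ 1.548 = EUR 7,320,862.36
EUR 7,320,862.36 × 1369 = KRW 10,022,260,571

KRW 10,022,260,571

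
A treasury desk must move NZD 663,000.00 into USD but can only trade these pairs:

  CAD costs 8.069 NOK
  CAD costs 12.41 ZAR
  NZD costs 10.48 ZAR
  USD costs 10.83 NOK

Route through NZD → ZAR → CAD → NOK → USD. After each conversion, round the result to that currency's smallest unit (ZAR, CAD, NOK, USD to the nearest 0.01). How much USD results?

NZD 663,000.00 × 10.48 = ZAR 6,948,240.00
ZAR 6,948,240.00 ÷ 12.41 = CAD 559,890.41
CAD 559,890.41 × 8.069 = NOK 4,517,755.72
NOK 4,517,755.72 ÷ 10.83 = USD 417,151.96

USD 417,151.96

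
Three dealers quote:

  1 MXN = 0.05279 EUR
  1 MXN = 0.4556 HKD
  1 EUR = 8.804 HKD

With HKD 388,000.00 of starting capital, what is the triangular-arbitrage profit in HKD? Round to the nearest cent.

Profitable loop is HKD → MXN → EUR → HKD:
HKD 388,000.00 ÷ 0.4556 = MXN 851,624.23
MXN 851,624.23 × 0.05279 = EUR 44,957.24
EUR 44,957.24 × 8.804 = HKD 395,803.57
Profit = HKD 395,803.57 − HKD 388,000.00

Profit: HKD 7,803.57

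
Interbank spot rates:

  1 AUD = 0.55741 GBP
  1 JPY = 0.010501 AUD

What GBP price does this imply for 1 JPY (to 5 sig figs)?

1 JPY × 0.010501 = 0.010501 AUD
0.010501 AUD × 0.55741 = 0.00585336 GBP

JPY/GBP = 0.0058534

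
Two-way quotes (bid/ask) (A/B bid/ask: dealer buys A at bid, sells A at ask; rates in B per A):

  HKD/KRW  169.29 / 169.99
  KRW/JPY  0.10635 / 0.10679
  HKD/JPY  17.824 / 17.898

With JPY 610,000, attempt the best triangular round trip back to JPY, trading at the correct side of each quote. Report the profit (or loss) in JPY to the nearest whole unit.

Best loop JPY → HKD → KRW → JPY:
JPY 610,000 ÷ 17.898 (buy HKD at ask) = HKD 34,082.02
HKD 34,082.02 × 169.29 (sell HKD at bid) = KRW 5,769,745
KRW 5,769,745 × 0.10635 (sell KRW at bid) = JPY 613,612

Net profit: JPY 3,612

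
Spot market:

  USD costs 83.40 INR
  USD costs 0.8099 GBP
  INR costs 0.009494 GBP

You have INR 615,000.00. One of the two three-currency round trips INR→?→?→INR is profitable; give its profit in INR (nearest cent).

Profit: INR 14,058.79

Profitable loop is INR → USD → GBP → INR:
INR 615,000.00 ÷ 83.40 = USD 7,374.10
USD 7,374.10 × 0.8099 = GBP 5,972.28
GBP 5,972.28 ÷ 0.009494 = INR 629,058.79
Profit = INR 629,058.79 − INR 615,000.00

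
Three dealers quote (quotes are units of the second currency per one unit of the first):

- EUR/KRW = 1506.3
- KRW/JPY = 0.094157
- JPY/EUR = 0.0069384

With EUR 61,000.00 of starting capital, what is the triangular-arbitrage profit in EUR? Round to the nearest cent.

Profitable loop is EUR → JPY → KRW → EUR:
EUR 61,000.00 ÷ 0.0069384 = JPY 8,791,652
JPY 8,791,652 ÷ 0.094157 = KRW 93,372,264
KRW 93,372,264 ÷ 1506.3 = EUR 61,987.83
Profit = EUR 61,987.83 − EUR 61,000.00

Profit: EUR 987.83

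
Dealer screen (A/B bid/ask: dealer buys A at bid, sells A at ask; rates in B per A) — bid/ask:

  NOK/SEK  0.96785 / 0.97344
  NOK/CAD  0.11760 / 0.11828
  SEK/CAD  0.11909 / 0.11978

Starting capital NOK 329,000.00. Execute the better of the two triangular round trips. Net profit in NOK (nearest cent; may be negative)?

Best loop NOK → CAD → SEK → NOK:
NOK 329,000.00 × 0.11760 (sell NOK at bid) = CAD 38,690.40
CAD 38,690.40 ÷ 0.11978 (buy SEK at ask) = SEK 323,012.19
SEK 323,012.19 ÷ 0.97344 (buy NOK at ask) = NOK 331,825.47

Net profit: NOK 2,825.47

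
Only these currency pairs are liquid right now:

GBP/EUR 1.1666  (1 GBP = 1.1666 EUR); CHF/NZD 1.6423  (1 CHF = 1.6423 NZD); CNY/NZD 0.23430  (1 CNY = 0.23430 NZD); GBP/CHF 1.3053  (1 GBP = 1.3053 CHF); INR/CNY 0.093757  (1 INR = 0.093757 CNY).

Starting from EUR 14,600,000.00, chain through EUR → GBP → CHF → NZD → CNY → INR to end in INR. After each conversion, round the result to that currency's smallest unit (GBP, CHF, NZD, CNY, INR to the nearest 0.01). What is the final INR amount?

INR 1,221,286,969.83

EUR 14,600,000.00 ÷ 1.1666 = GBP 12,515,000.86
GBP 12,515,000.86 × 1.3053 = CHF 16,335,830.62
CHF 16,335,830.62 × 1.6423 = NZD 26,828,334.63
NZD 26,828,334.63 ÷ 0.23430 = CNY 114,504,202.43
CNY 114,504,202.43 ÷ 0.093757 = INR 1,221,286,969.83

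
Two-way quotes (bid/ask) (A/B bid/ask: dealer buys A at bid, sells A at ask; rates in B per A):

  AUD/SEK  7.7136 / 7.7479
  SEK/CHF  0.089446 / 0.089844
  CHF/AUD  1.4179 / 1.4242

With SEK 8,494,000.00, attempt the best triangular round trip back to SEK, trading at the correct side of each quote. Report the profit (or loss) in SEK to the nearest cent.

Best loop SEK → AUD → CHF → SEK:
SEK 8,494,000.00 ÷ 7.7479 (buy AUD at ask) = AUD 1,096,297.06
AUD 1,096,297.06 ÷ 1.4242 (buy CHF at ask) = CHF 769,763.42
CHF 769,763.42 ÷ 0.089844 (buy SEK at ask) = SEK 8,567,777.69

Net profit: SEK 73,777.69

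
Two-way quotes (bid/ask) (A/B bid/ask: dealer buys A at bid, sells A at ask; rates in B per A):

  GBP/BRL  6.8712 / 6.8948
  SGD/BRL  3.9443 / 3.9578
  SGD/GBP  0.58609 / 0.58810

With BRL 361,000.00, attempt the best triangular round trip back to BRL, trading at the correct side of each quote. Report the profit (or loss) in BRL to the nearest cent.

Net profit: BRL 6,324.81

Best loop BRL → SGD → GBP → BRL:
BRL 361,000.00 ÷ 3.9578 (buy SGD at ask) = SGD 91,212.29
SGD 91,212.29 × 0.58609 (sell SGD at bid) = GBP 53,458.61
GBP 53,458.61 × 6.8712 (sell GBP at bid) = BRL 367,324.81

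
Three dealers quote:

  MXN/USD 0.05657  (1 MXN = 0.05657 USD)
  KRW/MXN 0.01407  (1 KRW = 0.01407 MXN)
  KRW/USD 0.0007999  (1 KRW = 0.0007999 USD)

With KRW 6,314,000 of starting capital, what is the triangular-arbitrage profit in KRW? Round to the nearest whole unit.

Profitable loop is KRW → USD → MXN → KRW:
KRW 6,314,000 × 0.0007999 = USD 5,050.57
USD 5,050.57 ÷ 0.05657 = MXN 89,279.98
MXN 89,279.98 ÷ 0.01407 = KRW 6,345,415
Profit = KRW 6,345,415 − KRW 6,314,000

Profit: KRW 31,415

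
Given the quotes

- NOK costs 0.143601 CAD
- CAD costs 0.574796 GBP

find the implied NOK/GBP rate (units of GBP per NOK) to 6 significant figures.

NOK/GBP = 0.0825413

1 NOK × 0.143601 = 0.143601 CAD
0.143601 CAD × 0.574796 = 0.0825413 GBP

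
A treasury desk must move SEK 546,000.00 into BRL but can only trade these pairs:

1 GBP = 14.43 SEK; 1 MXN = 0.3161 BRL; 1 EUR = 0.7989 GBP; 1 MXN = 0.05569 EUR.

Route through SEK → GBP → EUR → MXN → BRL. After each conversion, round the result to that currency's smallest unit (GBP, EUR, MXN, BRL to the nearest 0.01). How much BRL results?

BRL 268,832.12

SEK 546,000.00 ÷ 14.43 = GBP 37,837.84
GBP 37,837.84 ÷ 0.7989 = EUR 47,362.42
EUR 47,362.42 ÷ 0.05569 = MXN 850,465.43
MXN 850,465.43 × 0.3161 = BRL 268,832.12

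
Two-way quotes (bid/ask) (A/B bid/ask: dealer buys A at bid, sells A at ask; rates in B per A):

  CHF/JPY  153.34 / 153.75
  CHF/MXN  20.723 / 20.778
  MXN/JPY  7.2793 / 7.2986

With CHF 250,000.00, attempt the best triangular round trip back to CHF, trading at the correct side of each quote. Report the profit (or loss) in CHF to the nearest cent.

Best loop CHF → JPY → MXN → CHF:
CHF 250,000.00 × 153.34 (sell CHF at bid) = JPY 38,335,000
JPY 38,335,000 ÷ 7.2986 (buy MXN at ask) = MXN 5,252,377.17
MXN 5,252,377.17 ÷ 20.778 (buy CHF at ask) = CHF 252,785.50

Net profit: CHF 2,785.50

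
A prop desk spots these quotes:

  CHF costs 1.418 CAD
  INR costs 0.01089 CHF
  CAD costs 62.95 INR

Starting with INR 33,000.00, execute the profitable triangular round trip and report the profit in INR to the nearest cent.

Profitable loop is INR → CAD → CHF → INR:
INR 33,000.00 ÷ 62.95 = CAD 524.23
CAD 524.23 ÷ 1.418 = CHF 369.69
CHF 369.69 ÷ 0.01089 = INR 33,947.99
Profit = INR 33,947.99 − INR 33,000.00

Profit: INR 947.99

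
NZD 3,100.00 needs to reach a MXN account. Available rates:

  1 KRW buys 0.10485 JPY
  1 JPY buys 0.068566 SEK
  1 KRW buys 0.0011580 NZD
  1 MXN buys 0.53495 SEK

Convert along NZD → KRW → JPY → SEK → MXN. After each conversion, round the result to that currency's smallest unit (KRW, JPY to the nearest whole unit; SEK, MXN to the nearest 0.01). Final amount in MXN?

MXN 35,976.30

NZD 3,100.00 ÷ 0.0011580 = KRW 2,677,029
KRW 2,677,029 × 0.10485 = JPY 280,686
JPY 280,686 × 0.068566 = SEK 19,245.52
SEK 19,245.52 ÷ 0.53495 = MXN 35,976.30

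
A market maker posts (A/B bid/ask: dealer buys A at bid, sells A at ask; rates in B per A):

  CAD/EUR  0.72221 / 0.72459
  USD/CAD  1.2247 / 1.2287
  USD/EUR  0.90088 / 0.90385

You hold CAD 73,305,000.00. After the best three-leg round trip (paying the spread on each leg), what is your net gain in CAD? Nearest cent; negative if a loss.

Net profit: CAD 870,818.83

Best loop CAD → USD → EUR → CAD:
CAD 73,305,000.00 ÷ 1.2287 (buy USD at ask) = USD 59,660,616.91
USD 59,660,616.91 × 0.90088 (sell USD at bid) = EUR 53,747,056.56
EUR 53,747,056.56 ÷ 0.72459 (buy CAD at ask) = CAD 74,175,818.83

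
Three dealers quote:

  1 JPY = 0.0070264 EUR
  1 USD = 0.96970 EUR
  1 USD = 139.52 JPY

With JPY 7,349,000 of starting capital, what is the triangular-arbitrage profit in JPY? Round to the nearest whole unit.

Profit: JPY 80,510

Profitable loop is JPY → EUR → USD → JPY:
JPY 7,349,000 × 0.0070264 = EUR 51,637.01
EUR 51,637.01 ÷ 0.96970 = USD 53,250.50
USD 53,250.50 × 139.52 = JPY 7,429,510
Profit = JPY 7,429,510 − JPY 7,349,000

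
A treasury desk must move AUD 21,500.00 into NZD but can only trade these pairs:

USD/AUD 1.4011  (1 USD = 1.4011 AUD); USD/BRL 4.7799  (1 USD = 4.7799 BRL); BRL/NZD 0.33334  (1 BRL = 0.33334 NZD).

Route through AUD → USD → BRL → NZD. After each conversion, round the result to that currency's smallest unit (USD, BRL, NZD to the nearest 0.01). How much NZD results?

AUD 21,500.00 ÷ 1.4011 = USD 15,345.09
USD 15,345.09 × 4.7799 = BRL 73,348.00
BRL 73,348.00 × 0.33334 = NZD 24,449.82

NZD 24,449.82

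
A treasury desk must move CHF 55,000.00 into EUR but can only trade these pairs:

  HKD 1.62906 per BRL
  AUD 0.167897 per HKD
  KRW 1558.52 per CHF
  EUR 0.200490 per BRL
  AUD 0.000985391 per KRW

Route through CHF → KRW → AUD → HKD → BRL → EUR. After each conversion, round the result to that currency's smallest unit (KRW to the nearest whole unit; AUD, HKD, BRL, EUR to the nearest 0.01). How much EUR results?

EUR 61,915.07

CHF 55,000.00 × 1558.52 = KRW 85,718,600
KRW 85,718,600 × 0.000985391 = AUD 84,466.34
AUD 84,466.34 ÷ 0.167897 = HKD 503,084.27
HKD 503,084.27 ÷ 1.62906 = BRL 308,818.75
BRL 308,818.75 × 0.200490 = EUR 61,915.07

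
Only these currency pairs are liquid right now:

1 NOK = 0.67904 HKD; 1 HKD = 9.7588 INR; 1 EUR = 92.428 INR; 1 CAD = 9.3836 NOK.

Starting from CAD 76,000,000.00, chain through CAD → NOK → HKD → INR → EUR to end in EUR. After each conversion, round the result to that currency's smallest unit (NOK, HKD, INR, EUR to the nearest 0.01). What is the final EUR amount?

EUR 51,129,470.90

CAD 76,000,000.00 × 9.3836 = NOK 713,153,600.00
NOK 713,153,600.00 × 0.67904 = HKD 484,259,820.54
HKD 484,259,820.54 × 9.7588 = INR 4,725,794,736.69
INR 4,725,794,736.69 ÷ 92.428 = EUR 51,129,470.90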